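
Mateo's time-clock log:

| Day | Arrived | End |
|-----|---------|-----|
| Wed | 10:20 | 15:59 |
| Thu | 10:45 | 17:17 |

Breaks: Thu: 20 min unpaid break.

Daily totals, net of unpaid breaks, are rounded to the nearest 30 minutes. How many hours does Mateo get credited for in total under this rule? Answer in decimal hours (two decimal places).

Wed: 10:20–15:59 = 5 h 39 min → rounds to 5 h 30 min
Thu: 10:45–17:17 = 6 h 32 min − 20 min = 6 h 12 min → rounds to 6 h 0 min
Total credited: 11 h 30 min.

11.50 hours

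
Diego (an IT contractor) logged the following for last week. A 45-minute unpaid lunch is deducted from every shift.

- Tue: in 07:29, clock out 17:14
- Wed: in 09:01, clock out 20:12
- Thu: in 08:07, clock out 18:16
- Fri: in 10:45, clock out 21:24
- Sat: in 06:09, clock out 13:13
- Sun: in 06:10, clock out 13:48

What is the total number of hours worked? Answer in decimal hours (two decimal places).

51.93 hours

Tue: 07:29–17:14 = 9 h 45 min; less 45 min break → 9 h 0 min
Wed: 09:01–20:12 = 11 h 11 min; less 45 min break → 10 h 26 min
Thu: 08:07–18:16 = 10 h 9 min; less 45 min break → 9 h 24 min
Fri: 10:45–21:24 = 10 h 39 min; less 45 min break → 9 h 54 min
Sat: 06:09–13:13 = 7 h 4 min; less 45 min break → 6 h 19 min
Sun: 06:10–13:48 = 7 h 38 min; less 45 min break → 6 h 53 min
Total: 9 h 0 min + 10 h 26 min + 9 h 24 min + 9 h 54 min + 6 h 19 min + 6 h 53 min = 51 h 56 min.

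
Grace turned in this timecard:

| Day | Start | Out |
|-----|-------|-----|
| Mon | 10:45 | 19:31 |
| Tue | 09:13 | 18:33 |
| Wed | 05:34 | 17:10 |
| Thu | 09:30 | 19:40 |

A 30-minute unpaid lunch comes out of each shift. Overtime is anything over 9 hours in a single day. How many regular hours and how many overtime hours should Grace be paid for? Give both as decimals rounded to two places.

Mon: 10:45–19:31 = 8 h 46 min; less 30 min break → 8 h 16 min
Tue: 09:13–18:33 = 9 h 20 min; less 30 min break → 8 h 50 min
Wed: 05:34–17:10 = 11 h 36 min; less 30 min break → 11 h 6 min
Thu: 09:30–19:40 = 10 h 10 min; less 30 min break → 9 h 40 min
Mon reg 8 h 16 min / OT 0 h 0 min; Tue reg 8 h 50 min / OT 0 h 0 min; Wed reg 9 h 0 min / OT 2 h 6 min; Thu reg 9 h 0 min / OT 0 h 40 min.
Totals: regular 35 h 6 min, overtime 2 h 46 min.

Regular 35.10 hours, overtime 2.77 hours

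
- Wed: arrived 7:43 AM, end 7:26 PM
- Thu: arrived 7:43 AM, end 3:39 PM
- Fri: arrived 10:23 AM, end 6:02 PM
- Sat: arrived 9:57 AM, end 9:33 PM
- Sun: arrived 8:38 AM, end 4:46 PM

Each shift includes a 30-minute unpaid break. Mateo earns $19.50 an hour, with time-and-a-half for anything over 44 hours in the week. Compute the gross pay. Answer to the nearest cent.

$873.60

Wed: 7:43 AM–7:26 PM = 11 h 43 min; less 30 min break → 11 h 13 min
Thu: 7:43 AM–3:39 PM = 7 h 56 min; less 30 min break → 7 h 26 min
Fri: 10:23 AM–6:02 PM = 7 h 39 min; less 30 min break → 7 h 9 min
Sat: 9:57 AM–9:33 PM = 11 h 36 min; less 30 min break → 11 h 6 min
Sun: 8:38 AM–4:46 PM = 8 h 8 min; less 30 min break → 7 h 38 min
Total worked: 44 h 32 min = 2672 min.
Regular 44 h 0 min = 2640 min at $19.50/h; overtime 0 h 32 min = 32 min at $29.25/h.
Pay = (2640 × $19.50 + 32 × $29.25) ÷ 60 = $873.60.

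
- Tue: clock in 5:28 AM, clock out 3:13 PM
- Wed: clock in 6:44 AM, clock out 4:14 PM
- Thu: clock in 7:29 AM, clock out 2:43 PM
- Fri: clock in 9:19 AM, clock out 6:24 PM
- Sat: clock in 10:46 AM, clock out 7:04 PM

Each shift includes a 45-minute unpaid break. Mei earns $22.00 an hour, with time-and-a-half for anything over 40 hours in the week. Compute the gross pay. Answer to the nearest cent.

Tue: 5:28 AM–3:13 PM = 9 h 45 min; less 45 min break → 9 h 0 min
Wed: 6:44 AM–4:14 PM = 9 h 30 min; less 45 min break → 8 h 45 min
Thu: 7:29 AM–2:43 PM = 7 h 14 min; less 45 min break → 6 h 29 min
Fri: 9:19 AM–6:24 PM = 9 h 5 min; less 45 min break → 8 h 20 min
Sat: 10:46 AM–7:04 PM = 8 h 18 min; less 45 min break → 7 h 33 min
Total worked: 40 h 7 min = 2407 min.
Regular 40 h 0 min = 2400 min at $22.00/h; overtime 0 h 7 min = 7 min at $33.00/h.
Pay = (2400 × $22.00 + 7 × $33.00) ÷ 60 = $883.85.

$883.85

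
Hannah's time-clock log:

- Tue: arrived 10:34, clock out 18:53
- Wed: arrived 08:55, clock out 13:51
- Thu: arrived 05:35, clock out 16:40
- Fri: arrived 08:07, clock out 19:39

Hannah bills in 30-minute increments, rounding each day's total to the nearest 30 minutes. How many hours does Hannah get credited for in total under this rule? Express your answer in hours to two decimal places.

36.00 hours

Tue: 10:34–18:53 = 8 h 19 min → rounds to 8 h 30 min
Wed: 08:55–13:51 = 4 h 56 min → rounds to 5 h 0 min
Thu: 05:35–16:40 = 11 h 5 min → rounds to 11 h 0 min
Fri: 08:07–19:39 = 11 h 32 min → rounds to 11 h 30 min
Total credited: 36 h 0 min.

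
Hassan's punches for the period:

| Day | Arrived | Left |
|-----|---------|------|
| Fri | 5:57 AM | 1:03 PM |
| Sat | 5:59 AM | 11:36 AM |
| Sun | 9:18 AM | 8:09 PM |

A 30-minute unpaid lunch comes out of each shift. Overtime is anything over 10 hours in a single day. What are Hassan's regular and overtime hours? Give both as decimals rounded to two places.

Regular 21.72 hours, overtime 0.35 hours

Fri: 5:57 AM–1:03 PM = 7 h 6 min; less 30 min break → 6 h 36 min
Sat: 5:59 AM–11:36 AM = 5 h 37 min; less 30 min break → 5 h 7 min
Sun: 9:18 AM–8:09 PM = 10 h 51 min; less 30 min break → 10 h 21 min
Fri reg 6 h 36 min / OT 0 h 0 min; Sat reg 5 h 7 min / OT 0 h 0 min; Sun reg 10 h 0 min / OT 0 h 21 min.
Totals: regular 21 h 43 min, overtime 0 h 21 min.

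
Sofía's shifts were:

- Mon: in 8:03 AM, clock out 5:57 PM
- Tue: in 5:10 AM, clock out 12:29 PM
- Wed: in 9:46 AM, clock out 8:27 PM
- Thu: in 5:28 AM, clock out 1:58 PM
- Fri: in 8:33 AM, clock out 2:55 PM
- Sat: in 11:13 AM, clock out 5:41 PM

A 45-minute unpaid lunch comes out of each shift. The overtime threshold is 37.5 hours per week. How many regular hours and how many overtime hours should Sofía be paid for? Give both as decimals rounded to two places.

Mon: 8:03 AM–5:57 PM = 9 h 54 min; less 45 min break → 9 h 9 min
Tue: 5:10 AM–12:29 PM = 7 h 19 min; less 45 min break → 6 h 34 min
Wed: 9:46 AM–8:27 PM = 10 h 41 min; less 45 min break → 9 h 56 min
Thu: 5:28 AM–1:58 PM = 8 h 30 min; less 45 min break → 7 h 45 min
Fri: 8:33 AM–2:55 PM = 6 h 22 min; less 45 min break → 5 h 37 min
Sat: 11:13 AM–5:41 PM = 6 h 28 min; less 45 min break → 5 h 43 min
Total worked: 44 h 44 min = 44.73 h.
Threshold 37.5 h → overtime 7 h 14 min, regular 37 h 30 min.

Regular 37.50 hours, overtime 7.23 hours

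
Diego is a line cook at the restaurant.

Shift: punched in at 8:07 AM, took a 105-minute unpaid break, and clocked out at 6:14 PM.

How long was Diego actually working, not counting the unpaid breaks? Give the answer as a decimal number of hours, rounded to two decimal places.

Shift: 8:07 AM–6:14 PM = 10 h 7 min; less 105 min break → 8 h 22 min

8.37 hours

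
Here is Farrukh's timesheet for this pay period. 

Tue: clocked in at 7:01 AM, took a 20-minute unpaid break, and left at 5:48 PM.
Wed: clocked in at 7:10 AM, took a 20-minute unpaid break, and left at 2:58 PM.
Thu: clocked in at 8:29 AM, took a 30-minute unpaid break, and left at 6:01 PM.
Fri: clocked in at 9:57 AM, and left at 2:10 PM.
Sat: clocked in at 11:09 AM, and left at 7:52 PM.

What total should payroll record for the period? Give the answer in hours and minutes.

39 h 53 min

Tue: 7:01 AM–5:48 PM = 10 h 47 min; less 20 min break → 10 h 27 min
Wed: 7:10 AM–2:58 PM = 7 h 48 min; less 20 min break → 7 h 28 min
Thu: 8:29 AM–6:01 PM = 9 h 32 min; less 30 min break → 9 h 2 min
Fri: 9:57 AM–2:10 PM = 4 h 13 min
Sat: 11:09 AM–7:52 PM = 8 h 43 min
Total: 10 h 27 min + 7 h 28 min + 9 h 2 min + 4 h 13 min + 8 h 43 min = 39 h 53 min.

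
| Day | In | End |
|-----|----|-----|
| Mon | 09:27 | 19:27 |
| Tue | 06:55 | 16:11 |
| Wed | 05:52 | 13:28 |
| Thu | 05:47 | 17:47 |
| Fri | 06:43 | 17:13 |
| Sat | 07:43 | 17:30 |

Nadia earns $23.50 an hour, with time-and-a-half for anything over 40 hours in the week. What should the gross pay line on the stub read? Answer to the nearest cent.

$1615.04

Mon: 09:27–19:27 = 10 h 0 min
Tue: 06:55–16:11 = 9 h 16 min
Wed: 05:52–13:28 = 7 h 36 min
Thu: 05:47–17:47 = 12 h 0 min
Fri: 06:43–17:13 = 10 h 30 min
Sat: 07:43–17:30 = 9 h 47 min
Total worked: 59 h 9 min = 3549 min.
Regular 40 h 0 min = 2400 min at $23.50/h; overtime 19 h 9 min = 1149 min at $35.25/h.
Pay = (2400 × $23.50 + 1149 × $35.25) ÷ 60 = $1615.04.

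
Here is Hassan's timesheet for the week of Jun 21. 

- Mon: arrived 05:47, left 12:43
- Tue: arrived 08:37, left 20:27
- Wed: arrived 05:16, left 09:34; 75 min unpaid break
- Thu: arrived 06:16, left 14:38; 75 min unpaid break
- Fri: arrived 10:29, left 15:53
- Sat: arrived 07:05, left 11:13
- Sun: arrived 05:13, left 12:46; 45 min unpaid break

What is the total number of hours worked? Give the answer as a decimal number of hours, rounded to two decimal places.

45.27 hours

Mon: 05:47–12:43 = 6 h 56 min
Tue: 08:37–20:27 = 11 h 50 min
Wed: 05:16–09:34 = 4 h 18 min; less 75 min break → 3 h 3 min
Thu: 06:16–14:38 = 8 h 22 min; less 75 min break → 7 h 7 min
Fri: 10:29–15:53 = 5 h 24 min
Sat: 07:05–11:13 = 4 h 8 min
Sun: 05:13–12:46 = 7 h 33 min; less 45 min break → 6 h 48 min
Total: 6 h 56 min + 11 h 50 min + 3 h 3 min + 7 h 7 min + 5 h 24 min + 4 h 8 min + 6 h 48 min = 45 h 16 min.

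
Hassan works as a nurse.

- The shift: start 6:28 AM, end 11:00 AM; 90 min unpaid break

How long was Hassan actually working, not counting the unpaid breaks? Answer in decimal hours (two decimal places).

3.03 hours

The shift: 6:28 AM–11:00 AM = 4 h 32 min; less 90 min break → 3 h 2 min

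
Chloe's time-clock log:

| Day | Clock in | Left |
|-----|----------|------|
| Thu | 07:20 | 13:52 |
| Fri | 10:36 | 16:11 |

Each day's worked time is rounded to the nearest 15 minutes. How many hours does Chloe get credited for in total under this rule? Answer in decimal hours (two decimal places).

12.00 hours

Thu: 07:20–13:52 = 6 h 32 min → rounds to 6 h 30 min
Fri: 10:36–16:11 = 5 h 35 min → rounds to 5 h 30 min
Total credited: 12 h 0 min.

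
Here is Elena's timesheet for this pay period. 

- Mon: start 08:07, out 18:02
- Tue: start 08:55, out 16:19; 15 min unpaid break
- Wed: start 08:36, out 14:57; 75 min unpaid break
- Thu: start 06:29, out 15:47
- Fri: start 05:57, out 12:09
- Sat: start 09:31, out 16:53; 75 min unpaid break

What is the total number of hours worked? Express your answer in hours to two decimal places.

Mon: 08:07–18:02 = 9 h 55 min
Tue: 08:55–16:19 = 7 h 24 min; less 15 min break → 7 h 9 min
Wed: 08:36–14:57 = 6 h 21 min; less 75 min break → 5 h 6 min
Thu: 06:29–15:47 = 9 h 18 min
Fri: 05:57–12:09 = 6 h 12 min
Sat: 09:31–16:53 = 7 h 22 min; less 75 min break → 6 h 7 min
Total: 9 h 55 min + 7 h 9 min + 5 h 6 min + 9 h 18 min + 6 h 12 min + 6 h 7 min = 43 h 47 min.

43.78 hours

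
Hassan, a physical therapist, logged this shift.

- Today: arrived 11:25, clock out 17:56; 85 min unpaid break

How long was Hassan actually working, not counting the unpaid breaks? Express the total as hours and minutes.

5 h 6 min

Today: 11:25–17:56 = 6 h 31 min; less 85 min break → 5 h 6 min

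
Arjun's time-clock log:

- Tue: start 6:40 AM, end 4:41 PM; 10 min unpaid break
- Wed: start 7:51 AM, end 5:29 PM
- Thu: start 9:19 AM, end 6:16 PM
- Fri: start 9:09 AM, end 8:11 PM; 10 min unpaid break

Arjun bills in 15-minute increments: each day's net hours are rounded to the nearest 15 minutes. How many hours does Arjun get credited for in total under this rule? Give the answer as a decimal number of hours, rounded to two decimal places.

39.25 hours

Tue: 6:40 AM–4:41 PM = 10 h 1 min − 10 min = 9 h 51 min → rounds to 9 h 45 min
Wed: 7:51 AM–5:29 PM = 9 h 38 min → rounds to 9 h 45 min
Thu: 9:19 AM–6:16 PM = 8 h 57 min → rounds to 9 h 0 min
Fri: 9:09 AM–8:11 PM = 11 h 2 min − 10 min = 10 h 52 min → rounds to 10 h 45 min
Total credited: 39 h 15 min.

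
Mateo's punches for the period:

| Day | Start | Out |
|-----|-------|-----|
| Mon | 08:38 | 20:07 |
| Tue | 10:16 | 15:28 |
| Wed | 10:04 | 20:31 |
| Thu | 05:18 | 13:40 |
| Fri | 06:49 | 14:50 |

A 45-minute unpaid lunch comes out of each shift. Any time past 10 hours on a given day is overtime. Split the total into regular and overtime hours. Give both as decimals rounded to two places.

Regular 39.03 hours, overtime 0.73 hours

Mon: 08:38–20:07 = 11 h 29 min; less 45 min break → 10 h 44 min
Tue: 10:16–15:28 = 5 h 12 min; less 45 min break → 4 h 27 min
Wed: 10:04–20:31 = 10 h 27 min; less 45 min break → 9 h 42 min
Thu: 05:18–13:40 = 8 h 22 min; less 45 min break → 7 h 37 min
Fri: 06:49–14:50 = 8 h 1 min; less 45 min break → 7 h 16 min
Mon reg 10 h 0 min / OT 0 h 44 min; Tue reg 4 h 27 min / OT 0 h 0 min; Wed reg 9 h 42 min / OT 0 h 0 min; Thu reg 7 h 37 min / OT 0 h 0 min; Fri reg 7 h 16 min / OT 0 h 0 min.
Totals: regular 39 h 2 min, overtime 0 h 44 min.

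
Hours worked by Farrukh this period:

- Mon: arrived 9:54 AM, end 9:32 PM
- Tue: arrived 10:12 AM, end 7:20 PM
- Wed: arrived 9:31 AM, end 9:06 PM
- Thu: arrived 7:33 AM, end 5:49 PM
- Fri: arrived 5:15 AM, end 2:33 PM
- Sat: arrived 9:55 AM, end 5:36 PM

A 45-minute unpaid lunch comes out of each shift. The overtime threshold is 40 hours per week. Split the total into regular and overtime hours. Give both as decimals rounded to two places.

Mon: 9:54 AM–9:32 PM = 11 h 38 min; less 45 min break → 10 h 53 min
Tue: 10:12 AM–7:20 PM = 9 h 8 min; less 45 min break → 8 h 23 min
Wed: 9:31 AM–9:06 PM = 11 h 35 min; less 45 min break → 10 h 50 min
Thu: 7:33 AM–5:49 PM = 10 h 16 min; less 45 min break → 9 h 31 min
Fri: 5:15 AM–2:33 PM = 9 h 18 min; less 45 min break → 8 h 33 min
Sat: 9:55 AM–5:36 PM = 7 h 41 min; less 45 min break → 6 h 56 min
Total worked: 55 h 6 min = 55.10 h.
Threshold 40 h → overtime 15 h 6 min, regular 40 h 0 min.

Regular 40.00 hours, overtime 15.10 hours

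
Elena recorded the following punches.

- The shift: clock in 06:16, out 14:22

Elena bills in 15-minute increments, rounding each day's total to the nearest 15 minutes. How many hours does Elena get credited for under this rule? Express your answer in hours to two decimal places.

8.00 hours

The shift: 06:16–14:22 = 8 h 6 min → rounds to 8 h 0 min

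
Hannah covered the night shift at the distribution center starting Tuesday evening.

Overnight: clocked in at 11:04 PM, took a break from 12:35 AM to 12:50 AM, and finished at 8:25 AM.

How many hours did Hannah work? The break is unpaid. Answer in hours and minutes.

9 h 6 min

Overnight: 11:04 PM → midnight = 0 h 56 min; midnight → 8:25 AM = 8 h 25 min; span 9 h 21 min; less 15 min break → 9 h 6 min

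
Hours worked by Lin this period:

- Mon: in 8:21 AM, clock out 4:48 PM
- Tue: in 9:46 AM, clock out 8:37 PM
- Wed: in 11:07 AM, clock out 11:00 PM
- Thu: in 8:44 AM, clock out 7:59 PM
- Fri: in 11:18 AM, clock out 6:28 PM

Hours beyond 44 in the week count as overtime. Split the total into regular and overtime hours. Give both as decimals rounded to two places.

Regular 44.00 hours, overtime 5.60 hours

Mon: 8:21 AM–4:48 PM = 8 h 27 min
Tue: 9:46 AM–8:37 PM = 10 h 51 min
Wed: 11:07 AM–11:00 PM = 11 h 53 min
Thu: 8:44 AM–7:59 PM = 11 h 15 min
Fri: 11:18 AM–6:28 PM = 7 h 10 min
Total worked: 49 h 36 min = 49.60 h.
Threshold 44 h → overtime 5 h 36 min, regular 44 h 0 min.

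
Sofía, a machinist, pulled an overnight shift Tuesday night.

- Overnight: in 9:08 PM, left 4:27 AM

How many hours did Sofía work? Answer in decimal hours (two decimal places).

Overnight: 9:08 PM → midnight = 2 h 52 min; midnight → 4:27 AM = 4 h 27 min; span 7 h 19 min

7.32 hours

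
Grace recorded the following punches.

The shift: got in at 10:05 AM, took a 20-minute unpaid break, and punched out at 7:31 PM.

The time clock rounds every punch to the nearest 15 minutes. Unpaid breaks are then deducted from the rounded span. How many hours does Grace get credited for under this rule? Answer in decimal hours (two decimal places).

9.17 hours

The shift: in 10:05 AM→10:00 AM, out 7:31 PM→7:30 PM; 9 h 30 min − 20 min = 9 h 10 min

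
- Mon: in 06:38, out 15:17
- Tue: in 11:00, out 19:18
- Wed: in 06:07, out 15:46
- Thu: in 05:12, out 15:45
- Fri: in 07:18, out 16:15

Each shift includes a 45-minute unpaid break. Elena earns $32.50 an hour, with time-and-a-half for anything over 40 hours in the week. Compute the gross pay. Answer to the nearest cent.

$1414.56

Mon: 06:38–15:17 = 8 h 39 min; less 45 min break → 7 h 54 min
Tue: 11:00–19:18 = 8 h 18 min; less 45 min break → 7 h 33 min
Wed: 06:07–15:46 = 9 h 39 min; less 45 min break → 8 h 54 min
Thu: 05:12–15:45 = 10 h 33 min; less 45 min break → 9 h 48 min
Fri: 07:18–16:15 = 8 h 57 min; less 45 min break → 8 h 12 min
Total worked: 42 h 21 min = 2541 min.
Regular 40 h 0 min = 2400 min at $32.50/h; overtime 2 h 21 min = 141 min at $48.75/h.
Pay = (2400 × $32.50 + 141 × $48.75) ÷ 60 = $1414.56.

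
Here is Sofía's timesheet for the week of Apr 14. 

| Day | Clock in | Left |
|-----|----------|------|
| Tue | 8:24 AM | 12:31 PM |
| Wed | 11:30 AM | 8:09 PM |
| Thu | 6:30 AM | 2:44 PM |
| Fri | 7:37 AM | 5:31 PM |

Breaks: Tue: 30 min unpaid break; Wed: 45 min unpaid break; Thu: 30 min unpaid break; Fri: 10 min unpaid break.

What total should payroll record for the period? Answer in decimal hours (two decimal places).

28.98 hours

Tue: 8:24 AM–12:31 PM = 4 h 7 min; less 30 min break → 3 h 37 min
Wed: 11:30 AM–8:09 PM = 8 h 39 min; less 45 min break → 7 h 54 min
Thu: 6:30 AM–2:44 PM = 8 h 14 min; less 30 min break → 7 h 44 min
Fri: 7:37 AM–5:31 PM = 9 h 54 min; less 10 min break → 9 h 44 min
Total: 3 h 37 min + 7 h 54 min + 7 h 44 min + 9 h 44 min = 28 h 59 min.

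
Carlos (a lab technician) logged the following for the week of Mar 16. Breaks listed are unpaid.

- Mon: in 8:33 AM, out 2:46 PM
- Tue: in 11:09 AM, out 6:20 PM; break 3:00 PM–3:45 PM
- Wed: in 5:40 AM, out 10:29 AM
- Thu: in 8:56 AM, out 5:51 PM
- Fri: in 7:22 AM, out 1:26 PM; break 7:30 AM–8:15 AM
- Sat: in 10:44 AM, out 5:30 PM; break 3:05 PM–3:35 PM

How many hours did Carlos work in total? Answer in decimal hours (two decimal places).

Mon: 8:33 AM–2:46 PM = 6 h 13 min
Tue: 11:09 AM–6:20 PM = 7 h 11 min; less 45 min break → 6 h 26 min
Wed: 5:40 AM–10:29 AM = 4 h 49 min
Thu: 8:56 AM–5:51 PM = 8 h 55 min
Fri: 7:22 AM–1:26 PM = 6 h 4 min; less 45 min break → 5 h 19 min
Sat: 10:44 AM–5:30 PM = 6 h 46 min; less 30 min break → 6 h 16 min
Total: 6 h 13 min + 6 h 26 min + 4 h 49 min + 8 h 55 min + 5 h 19 min + 6 h 16 min = 37 h 58 min.

37.97 hours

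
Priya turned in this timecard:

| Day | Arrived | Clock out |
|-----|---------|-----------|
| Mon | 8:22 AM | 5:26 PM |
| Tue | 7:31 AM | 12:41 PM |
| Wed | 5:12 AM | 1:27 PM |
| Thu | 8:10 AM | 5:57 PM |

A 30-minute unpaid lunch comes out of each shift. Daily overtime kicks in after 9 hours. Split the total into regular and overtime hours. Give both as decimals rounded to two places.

Mon: 8:22 AM–5:26 PM = 9 h 4 min; less 30 min break → 8 h 34 min
Tue: 7:31 AM–12:41 PM = 5 h 10 min; less 30 min break → 4 h 40 min
Wed: 5:12 AM–1:27 PM = 8 h 15 min; less 30 min break → 7 h 45 min
Thu: 8:10 AM–5:57 PM = 9 h 47 min; less 30 min break → 9 h 17 min
Mon reg 8 h 34 min / OT 0 h 0 min; Tue reg 4 h 40 min / OT 0 h 0 min; Wed reg 7 h 45 min / OT 0 h 0 min; Thu reg 9 h 0 min / OT 0 h 17 min.
Totals: regular 29 h 59 min, overtime 0 h 17 min.

Regular 29.98 hours, overtime 0.28 hours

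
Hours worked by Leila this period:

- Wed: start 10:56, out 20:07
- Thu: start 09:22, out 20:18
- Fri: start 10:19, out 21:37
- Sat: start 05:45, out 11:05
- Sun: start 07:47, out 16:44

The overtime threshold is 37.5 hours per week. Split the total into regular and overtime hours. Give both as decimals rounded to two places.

Wed: 10:56–20:07 = 9 h 11 min
Thu: 09:22–20:18 = 10 h 56 min
Fri: 10:19–21:37 = 11 h 18 min
Sat: 05:45–11:05 = 5 h 20 min
Sun: 07:47–16:44 = 8 h 57 min
Total worked: 45 h 42 min = 45.70 h.
Threshold 37.5 h → overtime 8 h 12 min, regular 37 h 30 min.

Regular 37.50 hours, overtime 8.20 hours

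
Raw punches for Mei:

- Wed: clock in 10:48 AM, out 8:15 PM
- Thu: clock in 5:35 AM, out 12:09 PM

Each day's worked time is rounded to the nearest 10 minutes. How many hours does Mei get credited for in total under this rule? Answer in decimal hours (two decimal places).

16.00 hours

Wed: 10:48 AM–8:15 PM = 9 h 27 min → rounds to 9 h 30 min
Thu: 5:35 AM–12:09 PM = 6 h 34 min → rounds to 6 h 30 min
Total credited: 16 h 0 min.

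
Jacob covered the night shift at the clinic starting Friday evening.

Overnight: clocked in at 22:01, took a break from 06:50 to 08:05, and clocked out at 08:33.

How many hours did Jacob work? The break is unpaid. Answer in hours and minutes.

9 h 17 min

Overnight: 22:01 → midnight = 1 h 59 min; midnight → 08:33 = 8 h 33 min; span 10 h 32 min; less 75 min break → 9 h 17 min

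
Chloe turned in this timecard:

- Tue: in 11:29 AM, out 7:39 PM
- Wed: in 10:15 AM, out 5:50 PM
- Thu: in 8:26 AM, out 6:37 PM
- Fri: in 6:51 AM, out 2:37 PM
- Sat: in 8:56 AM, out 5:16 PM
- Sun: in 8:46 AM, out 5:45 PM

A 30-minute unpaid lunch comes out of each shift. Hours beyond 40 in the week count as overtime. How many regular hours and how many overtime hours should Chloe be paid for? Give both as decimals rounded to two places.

Tue: 11:29 AM–7:39 PM = 8 h 10 min; less 30 min break → 7 h 40 min
Wed: 10:15 AM–5:50 PM = 7 h 35 min; less 30 min break → 7 h 5 min
Thu: 8:26 AM–6:37 PM = 10 h 11 min; less 30 min break → 9 h 41 min
Fri: 6:51 AM–2:37 PM = 7 h 46 min; less 30 min break → 7 h 16 min
Sat: 8:56 AM–5:16 PM = 8 h 20 min; less 30 min break → 7 h 50 min
Sun: 8:46 AM–5:45 PM = 8 h 59 min; less 30 min break → 8 h 29 min
Total worked: 48 h 1 min = 48.02 h.
Threshold 40 h → overtime 8 h 1 min, regular 40 h 0 min.

Regular 40.00 hours, overtime 8.02 hours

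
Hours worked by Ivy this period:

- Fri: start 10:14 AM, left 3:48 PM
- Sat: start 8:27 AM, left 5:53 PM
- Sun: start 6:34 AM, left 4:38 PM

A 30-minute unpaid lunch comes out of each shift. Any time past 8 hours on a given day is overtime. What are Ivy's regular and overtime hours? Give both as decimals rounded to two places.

Regular 21.07 hours, overtime 2.50 hours

Fri: 10:14 AM–3:48 PM = 5 h 34 min; less 30 min break → 5 h 4 min
Sat: 8:27 AM–5:53 PM = 9 h 26 min; less 30 min break → 8 h 56 min
Sun: 6:34 AM–4:38 PM = 10 h 4 min; less 30 min break → 9 h 34 min
Fri reg 5 h 4 min / OT 0 h 0 min; Sat reg 8 h 0 min / OT 0 h 56 min; Sun reg 8 h 0 min / OT 1 h 34 min.
Totals: regular 21 h 4 min, overtime 2 h 30 min.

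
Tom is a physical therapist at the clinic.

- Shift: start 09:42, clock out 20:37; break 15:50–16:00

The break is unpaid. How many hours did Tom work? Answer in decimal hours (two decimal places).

Shift: 09:42–20:37 = 10 h 55 min; less 10 min break → 10 h 45 min

10.75 hours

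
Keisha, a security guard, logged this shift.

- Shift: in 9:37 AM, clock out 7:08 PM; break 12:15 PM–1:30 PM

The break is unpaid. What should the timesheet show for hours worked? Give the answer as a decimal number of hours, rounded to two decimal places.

Shift: 9:37 AM–7:08 PM = 9 h 31 min; less 75 min break → 8 h 16 min

8.27 hours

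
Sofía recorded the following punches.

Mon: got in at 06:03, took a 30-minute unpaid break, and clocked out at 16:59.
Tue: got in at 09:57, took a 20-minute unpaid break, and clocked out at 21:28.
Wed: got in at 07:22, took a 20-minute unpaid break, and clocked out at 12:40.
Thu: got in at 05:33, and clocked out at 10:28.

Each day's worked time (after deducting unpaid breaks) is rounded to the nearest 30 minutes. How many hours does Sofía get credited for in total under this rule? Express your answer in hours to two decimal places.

Mon: 06:03–16:59 = 10 h 56 min − 30 min = 10 h 26 min → rounds to 10 h 30 min
Tue: 09:57–21:28 = 11 h 31 min − 20 min = 11 h 11 min → rounds to 11 h 0 min
Wed: 07:22–12:40 = 5 h 18 min − 20 min = 4 h 58 min → rounds to 5 h 0 min
Thu: 05:33–10:28 = 4 h 55 min → rounds to 5 h 0 min
Total credited: 31 h 30 min.

31.50 hours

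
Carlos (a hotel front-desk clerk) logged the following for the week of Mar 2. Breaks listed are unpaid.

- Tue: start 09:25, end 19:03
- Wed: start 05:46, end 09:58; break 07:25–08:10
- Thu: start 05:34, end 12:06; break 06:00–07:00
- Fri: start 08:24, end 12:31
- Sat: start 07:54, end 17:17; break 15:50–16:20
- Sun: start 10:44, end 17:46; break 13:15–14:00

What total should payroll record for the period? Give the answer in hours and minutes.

Tue: 09:25–19:03 = 9 h 38 min
Wed: 05:46–09:58 = 4 h 12 min; less 45 min break → 3 h 27 min
Thu: 05:34–12:06 = 6 h 32 min; less 60 min break → 5 h 32 min
Fri: 08:24–12:31 = 4 h 7 min
Sat: 07:54–17:17 = 9 h 23 min; less 30 min break → 8 h 53 min
Sun: 10:44–17:46 = 7 h 2 min; less 45 min break → 6 h 17 min
Total: 9 h 38 min + 3 h 27 min + 5 h 32 min + 4 h 7 min + 8 h 53 min + 6 h 17 min = 37 h 54 min.

37 h 54 min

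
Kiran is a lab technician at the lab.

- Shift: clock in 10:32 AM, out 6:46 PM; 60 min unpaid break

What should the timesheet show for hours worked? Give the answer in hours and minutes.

Shift: 10:32 AM–6:46 PM = 8 h 14 min; less 60 min break → 7 h 14 min

7 h 14 min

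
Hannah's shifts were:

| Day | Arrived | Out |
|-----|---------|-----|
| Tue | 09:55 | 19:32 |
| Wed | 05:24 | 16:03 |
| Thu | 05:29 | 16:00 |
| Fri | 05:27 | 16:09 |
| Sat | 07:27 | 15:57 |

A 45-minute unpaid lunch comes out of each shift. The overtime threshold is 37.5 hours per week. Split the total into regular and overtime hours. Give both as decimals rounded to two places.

Regular 37.50 hours, overtime 8.73 hours

Tue: 09:55–19:32 = 9 h 37 min; less 45 min break → 8 h 52 min
Wed: 05:24–16:03 = 10 h 39 min; less 45 min break → 9 h 54 min
Thu: 05:29–16:00 = 10 h 31 min; less 45 min break → 9 h 46 min
Fri: 05:27–16:09 = 10 h 42 min; less 45 min break → 9 h 57 min
Sat: 07:27–15:57 = 8 h 30 min; less 45 min break → 7 h 45 min
Total worked: 46 h 14 min = 46.23 h.
Threshold 37.5 h → overtime 8 h 44 min, regular 37 h 30 min.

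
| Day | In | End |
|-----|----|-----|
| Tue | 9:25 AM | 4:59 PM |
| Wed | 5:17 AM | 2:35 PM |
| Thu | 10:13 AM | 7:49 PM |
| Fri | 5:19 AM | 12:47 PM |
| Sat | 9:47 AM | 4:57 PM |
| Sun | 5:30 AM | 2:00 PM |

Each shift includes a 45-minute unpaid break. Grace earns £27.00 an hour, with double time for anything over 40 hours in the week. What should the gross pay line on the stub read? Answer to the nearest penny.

£1355.40

Tue: 9:25 AM–4:59 PM = 7 h 34 min; less 45 min break → 6 h 49 min
Wed: 5:17 AM–2:35 PM = 9 h 18 min; less 45 min break → 8 h 33 min
Thu: 10:13 AM–7:49 PM = 9 h 36 min; less 45 min break → 8 h 51 min
Fri: 5:19 AM–12:47 PM = 7 h 28 min; less 45 min break → 6 h 43 min
Sat: 9:47 AM–4:57 PM = 7 h 10 min; less 45 min break → 6 h 25 min
Sun: 5:30 AM–2:00 PM = 8 h 30 min; less 45 min break → 7 h 45 min
Total worked: 45 h 6 min = 2706 min.
Regular 40 h 0 min = 2400 min at £27.00/h; overtime 5 h 6 min = 306 min at £54.00/h.
Pay = (2400 × £27.00 + 306 × £54.00) ÷ 60 = £1355.40.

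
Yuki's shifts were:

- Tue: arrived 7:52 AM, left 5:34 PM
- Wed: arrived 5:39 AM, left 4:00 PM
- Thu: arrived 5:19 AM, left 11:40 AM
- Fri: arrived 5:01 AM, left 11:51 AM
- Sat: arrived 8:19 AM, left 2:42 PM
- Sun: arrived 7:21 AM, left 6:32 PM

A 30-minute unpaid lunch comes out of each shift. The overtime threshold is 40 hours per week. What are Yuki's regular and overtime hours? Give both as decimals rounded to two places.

Regular 40.00 hours, overtime 7.80 hours

Tue: 7:52 AM–5:34 PM = 9 h 42 min; less 30 min break → 9 h 12 min
Wed: 5:39 AM–4:00 PM = 10 h 21 min; less 30 min break → 9 h 51 min
Thu: 5:19 AM–11:40 AM = 6 h 21 min; less 30 min break → 5 h 51 min
Fri: 5:01 AM–11:51 AM = 6 h 50 min; less 30 min break → 6 h 20 min
Sat: 8:19 AM–2:42 PM = 6 h 23 min; less 30 min break → 5 h 53 min
Sun: 7:21 AM–6:32 PM = 11 h 11 min; less 30 min break → 10 h 41 min
Total worked: 47 h 48 min = 47.80 h.
Threshold 40 h → overtime 7 h 48 min, regular 40 h 0 min.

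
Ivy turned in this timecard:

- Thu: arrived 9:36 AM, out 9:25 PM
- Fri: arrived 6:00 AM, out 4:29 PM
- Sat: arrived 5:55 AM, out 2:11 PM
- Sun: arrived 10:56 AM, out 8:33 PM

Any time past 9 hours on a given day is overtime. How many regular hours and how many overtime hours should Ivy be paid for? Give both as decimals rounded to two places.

Regular 35.27 hours, overtime 4.92 hours

Thu: 9:36 AM–9:25 PM = 11 h 49 min
Fri: 6:00 AM–4:29 PM = 10 h 29 min
Sat: 5:55 AM–2:11 PM = 8 h 16 min
Sun: 10:56 AM–8:33 PM = 9 h 37 min
Thu reg 9 h 0 min / OT 2 h 49 min; Fri reg 9 h 0 min / OT 1 h 29 min; Sat reg 8 h 16 min / OT 0 h 0 min; Sun reg 9 h 0 min / OT 0 h 37 min.
Totals: regular 35 h 16 min, overtime 4 h 55 min.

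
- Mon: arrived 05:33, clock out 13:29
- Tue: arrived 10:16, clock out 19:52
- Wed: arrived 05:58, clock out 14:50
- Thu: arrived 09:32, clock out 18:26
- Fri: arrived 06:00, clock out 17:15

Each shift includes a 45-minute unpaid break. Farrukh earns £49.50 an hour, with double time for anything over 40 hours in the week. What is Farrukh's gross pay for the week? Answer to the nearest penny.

£2257.20

Mon: 05:33–13:29 = 7 h 56 min; less 45 min break → 7 h 11 min
Tue: 10:16–19:52 = 9 h 36 min; less 45 min break → 8 h 51 min
Wed: 05:58–14:50 = 8 h 52 min; less 45 min break → 8 h 7 min
Thu: 09:32–18:26 = 8 h 54 min; less 45 min break → 8 h 9 min
Fri: 06:00–17:15 = 11 h 15 min; less 45 min break → 10 h 30 min
Total worked: 42 h 48 min = 2568 min.
Regular 40 h 0 min = 2400 min at £49.50/h; overtime 2 h 48 min = 168 min at £99.00/h.
Pay = (2400 × £49.50 + 168 × £99.00) ÷ 60 = £2257.20.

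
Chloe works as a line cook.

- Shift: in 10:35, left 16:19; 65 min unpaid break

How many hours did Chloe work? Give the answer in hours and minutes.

Shift: 10:35–16:19 = 5 h 44 min; less 65 min break → 4 h 39 min

4 h 39 min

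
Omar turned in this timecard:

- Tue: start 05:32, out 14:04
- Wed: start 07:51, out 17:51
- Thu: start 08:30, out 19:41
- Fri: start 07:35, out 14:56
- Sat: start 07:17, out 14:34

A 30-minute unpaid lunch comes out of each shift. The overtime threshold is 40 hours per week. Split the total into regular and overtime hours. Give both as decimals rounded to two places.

Regular 40.00 hours, overtime 1.85 hours

Tue: 05:32–14:04 = 8 h 32 min; less 30 min break → 8 h 2 min
Wed: 07:51–17:51 = 10 h 0 min; less 30 min break → 9 h 30 min
Thu: 08:30–19:41 = 11 h 11 min; less 30 min break → 10 h 41 min
Fri: 07:35–14:56 = 7 h 21 min; less 30 min break → 6 h 51 min
Sat: 07:17–14:34 = 7 h 17 min; less 30 min break → 6 h 47 min
Total worked: 41 h 51 min = 41.85 h.
Threshold 40 h → overtime 1 h 51 min, regular 40 h 0 min.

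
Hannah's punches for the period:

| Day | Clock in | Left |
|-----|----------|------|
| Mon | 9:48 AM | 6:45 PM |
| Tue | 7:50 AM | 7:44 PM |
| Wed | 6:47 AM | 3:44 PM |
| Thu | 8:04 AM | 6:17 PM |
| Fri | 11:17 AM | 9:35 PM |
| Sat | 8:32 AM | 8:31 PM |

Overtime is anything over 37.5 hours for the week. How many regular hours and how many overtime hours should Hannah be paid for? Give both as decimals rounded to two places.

Regular 37.50 hours, overtime 24.80 hours

Mon: 9:48 AM–6:45 PM = 8 h 57 min
Tue: 7:50 AM–7:44 PM = 11 h 54 min
Wed: 6:47 AM–3:44 PM = 8 h 57 min
Thu: 8:04 AM–6:17 PM = 10 h 13 min
Fri: 11:17 AM–9:35 PM = 10 h 18 min
Sat: 8:32 AM–8:31 PM = 11 h 59 min
Total worked: 62 h 18 min = 62.30 h.
Threshold 37.5 h → overtime 24 h 48 min, regular 37 h 30 min.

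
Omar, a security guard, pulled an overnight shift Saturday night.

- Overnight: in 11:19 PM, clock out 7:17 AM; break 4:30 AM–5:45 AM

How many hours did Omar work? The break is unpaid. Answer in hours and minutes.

Overnight: 11:19 PM → midnight = 0 h 41 min; midnight → 7:17 AM = 7 h 17 min; span 7 h 58 min; less 75 min break → 6 h 43 min

6 h 43 min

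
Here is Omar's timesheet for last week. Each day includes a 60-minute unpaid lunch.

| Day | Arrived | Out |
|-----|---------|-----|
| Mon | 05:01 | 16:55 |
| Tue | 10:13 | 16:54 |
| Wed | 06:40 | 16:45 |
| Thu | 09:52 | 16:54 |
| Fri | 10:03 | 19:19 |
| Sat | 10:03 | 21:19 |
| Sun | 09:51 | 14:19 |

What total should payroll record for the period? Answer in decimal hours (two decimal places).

53.70 hours

Mon: 05:01–16:55 = 11 h 54 min; less 60 min break → 10 h 54 min
Tue: 10:13–16:54 = 6 h 41 min; less 60 min break → 5 h 41 min
Wed: 06:40–16:45 = 10 h 5 min; less 60 min break → 9 h 5 min
Thu: 09:52–16:54 = 7 h 2 min; less 60 min break → 6 h 2 min
Fri: 10:03–19:19 = 9 h 16 min; less 60 min break → 8 h 16 min
Sat: 10:03–21:19 = 11 h 16 min; less 60 min break → 10 h 16 min
Sun: 09:51–14:19 = 4 h 28 min; less 60 min break → 3 h 28 min
Total: 10 h 54 min + 5 h 41 min + 9 h 5 min + 6 h 2 min + 8 h 16 min + 10 h 16 min + 3 h 28 min = 53 h 42 min.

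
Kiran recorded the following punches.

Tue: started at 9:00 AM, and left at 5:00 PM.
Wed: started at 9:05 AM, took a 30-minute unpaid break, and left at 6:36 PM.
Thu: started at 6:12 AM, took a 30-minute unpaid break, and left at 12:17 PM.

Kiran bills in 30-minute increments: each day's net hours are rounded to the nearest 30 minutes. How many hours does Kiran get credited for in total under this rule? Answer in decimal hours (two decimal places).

Tue: 9:00 AM–5:00 PM = 8 h 0 min → rounds to 8 h 0 min
Wed: 9:05 AM–6:36 PM = 9 h 31 min − 30 min = 9 h 1 min → rounds to 9 h 0 min
Thu: 6:12 AM–12:17 PM = 6 h 5 min − 30 min = 5 h 35 min → rounds to 5 h 30 min
Total credited: 22 h 30 min.

22.50 hours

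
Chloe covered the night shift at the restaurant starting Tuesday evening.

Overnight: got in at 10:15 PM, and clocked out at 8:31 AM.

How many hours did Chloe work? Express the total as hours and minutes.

10 h 16 min

Overnight: 10:15 PM → midnight = 1 h 45 min; midnight → 8:31 AM = 8 h 31 min; span 10 h 16 min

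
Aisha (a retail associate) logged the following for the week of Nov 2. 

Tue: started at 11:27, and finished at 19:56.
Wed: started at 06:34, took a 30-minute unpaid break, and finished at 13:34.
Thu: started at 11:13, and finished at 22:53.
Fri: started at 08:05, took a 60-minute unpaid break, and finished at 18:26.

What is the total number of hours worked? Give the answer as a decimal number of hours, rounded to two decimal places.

Tue: 11:27–19:56 = 8 h 29 min
Wed: 06:34–13:34 = 7 h 0 min; less 30 min break → 6 h 30 min
Thu: 11:13–22:53 = 11 h 40 min
Fri: 08:05–18:26 = 10 h 21 min; less 60 min break → 9 h 21 min
Total: 8 h 29 min + 6 h 30 min + 11 h 40 min + 9 h 21 min = 36 h 0 min.

36.00 hours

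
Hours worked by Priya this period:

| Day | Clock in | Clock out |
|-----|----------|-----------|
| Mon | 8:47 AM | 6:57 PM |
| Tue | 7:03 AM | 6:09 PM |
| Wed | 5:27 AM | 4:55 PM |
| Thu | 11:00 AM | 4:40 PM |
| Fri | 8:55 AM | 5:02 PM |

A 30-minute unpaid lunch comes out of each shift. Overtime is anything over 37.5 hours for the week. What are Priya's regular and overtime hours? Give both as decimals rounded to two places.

Mon: 8:47 AM–6:57 PM = 10 h 10 min; less 30 min break → 9 h 40 min
Tue: 7:03 AM–6:09 PM = 11 h 6 min; less 30 min break → 10 h 36 min
Wed: 5:27 AM–4:55 PM = 11 h 28 min; less 30 min break → 10 h 58 min
Thu: 11:00 AM–4:40 PM = 5 h 40 min; less 30 min break → 5 h 10 min
Fri: 8:55 AM–5:02 PM = 8 h 7 min; less 30 min break → 7 h 37 min
Total worked: 44 h 1 min = 44.02 h.
Threshold 37.5 h → overtime 6 h 31 min, regular 37 h 30 min.

Regular 37.50 hours, overtime 6.52 hours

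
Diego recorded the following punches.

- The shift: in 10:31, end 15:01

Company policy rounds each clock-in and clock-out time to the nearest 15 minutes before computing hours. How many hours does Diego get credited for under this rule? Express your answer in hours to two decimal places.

The shift: in 10:31→10:30, out 15:01→15:00; 4 h 30 min

4.50 hours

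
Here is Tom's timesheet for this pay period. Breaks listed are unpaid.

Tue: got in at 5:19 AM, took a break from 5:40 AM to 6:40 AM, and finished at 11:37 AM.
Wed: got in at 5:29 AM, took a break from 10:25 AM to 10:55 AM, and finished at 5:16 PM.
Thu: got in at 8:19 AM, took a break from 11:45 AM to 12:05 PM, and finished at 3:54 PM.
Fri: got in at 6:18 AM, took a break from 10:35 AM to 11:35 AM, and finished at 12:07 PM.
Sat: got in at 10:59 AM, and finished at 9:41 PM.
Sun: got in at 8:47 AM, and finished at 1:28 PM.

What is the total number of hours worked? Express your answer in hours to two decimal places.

Tue: 5:19 AM–11:37 AM = 6 h 18 min; less 60 min break → 5 h 18 min
Wed: 5:29 AM–5:16 PM = 11 h 47 min; less 30 min break → 11 h 17 min
Thu: 8:19 AM–3:54 PM = 7 h 35 min; less 20 min break → 7 h 15 min
Fri: 6:18 AM–12:07 PM = 5 h 49 min; less 60 min break → 4 h 49 min
Sat: 10:59 AM–9:41 PM = 10 h 42 min
Sun: 8:47 AM–1:28 PM = 4 h 41 min
Total: 5 h 18 min + 11 h 17 min + 7 h 15 min + 4 h 49 min + 10 h 42 min + 4 h 41 min = 44 h 2 min.

44.03 hours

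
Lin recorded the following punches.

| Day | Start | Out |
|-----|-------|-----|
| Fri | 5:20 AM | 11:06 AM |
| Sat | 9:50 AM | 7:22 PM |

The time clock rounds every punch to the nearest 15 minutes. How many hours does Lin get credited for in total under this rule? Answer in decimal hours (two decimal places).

Fri: in 5:20 AM→5:15 AM, out 11:06 AM→11:00 AM; 5 h 45 min
Sat: in 9:50 AM→9:45 AM, out 7:22 PM→7:15 PM; 9 h 30 min
Total credited: 15 h 15 min.

15.25 hours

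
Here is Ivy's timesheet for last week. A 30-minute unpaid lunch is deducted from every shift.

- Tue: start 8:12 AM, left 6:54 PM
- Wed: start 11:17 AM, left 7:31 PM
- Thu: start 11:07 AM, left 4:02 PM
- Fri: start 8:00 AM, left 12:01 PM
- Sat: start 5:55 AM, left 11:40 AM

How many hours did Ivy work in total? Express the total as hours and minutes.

Tue: 8:12 AM–6:54 PM = 10 h 42 min; less 30 min break → 10 h 12 min
Wed: 11:17 AM–7:31 PM = 8 h 14 min; less 30 min break → 7 h 44 min
Thu: 11:07 AM–4:02 PM = 4 h 55 min; less 30 min break → 4 h 25 min
Fri: 8:00 AM–12:01 PM = 4 h 1 min; less 30 min break → 3 h 31 min
Sat: 5:55 AM–11:40 AM = 5 h 45 min; less 30 min break → 5 h 15 min
Total: 10 h 12 min + 7 h 44 min + 4 h 25 min + 3 h 31 min + 5 h 15 min = 31 h 7 min.

31 h 7 min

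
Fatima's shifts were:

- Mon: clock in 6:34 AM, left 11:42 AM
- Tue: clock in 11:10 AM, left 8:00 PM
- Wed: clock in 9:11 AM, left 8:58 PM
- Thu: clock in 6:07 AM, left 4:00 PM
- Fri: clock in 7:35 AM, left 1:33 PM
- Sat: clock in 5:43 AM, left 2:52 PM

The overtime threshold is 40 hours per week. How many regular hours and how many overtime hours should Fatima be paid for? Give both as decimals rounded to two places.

Regular 40.00 hours, overtime 10.75 hours

Mon: 6:34 AM–11:42 AM = 5 h 8 min
Tue: 11:10 AM–8:00 PM = 8 h 50 min
Wed: 9:11 AM–8:58 PM = 11 h 47 min
Thu: 6:07 AM–4:00 PM = 9 h 53 min
Fri: 7:35 AM–1:33 PM = 5 h 58 min
Sat: 5:43 AM–2:52 PM = 9 h 9 min
Total worked: 50 h 45 min = 50.75 h.
Threshold 40 h → overtime 10 h 45 min, regular 40 h 0 min.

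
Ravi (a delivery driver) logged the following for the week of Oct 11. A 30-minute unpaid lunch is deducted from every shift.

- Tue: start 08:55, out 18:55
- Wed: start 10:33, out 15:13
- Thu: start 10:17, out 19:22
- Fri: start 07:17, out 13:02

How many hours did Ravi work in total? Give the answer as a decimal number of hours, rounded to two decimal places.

Tue: 08:55–18:55 = 10 h 0 min; less 30 min break → 9 h 30 min
Wed: 10:33–15:13 = 4 h 40 min; less 30 min break → 4 h 10 min
Thu: 10:17–19:22 = 9 h 5 min; less 30 min break → 8 h 35 min
Fri: 07:17–13:02 = 5 h 45 min; less 30 min break → 5 h 15 min
Total: 9 h 30 min + 4 h 10 min + 8 h 35 min + 5 h 15 min = 27 h 30 min.

27.50 hours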